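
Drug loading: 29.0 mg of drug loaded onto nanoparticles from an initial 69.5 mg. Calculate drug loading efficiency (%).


Drug loading efficiency = (drug loaded / drug initial) * 100
DLE = 29.0 / 69.5 * 100
DLE = 0.4173 * 100
DLE = 41.73%

41.73


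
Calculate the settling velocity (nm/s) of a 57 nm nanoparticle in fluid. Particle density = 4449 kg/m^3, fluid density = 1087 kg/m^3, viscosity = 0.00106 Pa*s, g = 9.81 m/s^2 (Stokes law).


Radius R = 57/2 nm = 2.85e-08 m
Density difference = 4449 - 1087 = 3362 kg/m^3
v = 2 * R^2 * (rho_p - rho_f) * g / (9 * eta)
v = 2 * (2.85e-08)^2 * 3362 * 9.81 / (9 * 0.00106)
v = 5.61614e-09 m/s = 5.6161 nm/s

5.6161


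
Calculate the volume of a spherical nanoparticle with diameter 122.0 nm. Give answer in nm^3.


Radius r = 122.0/2 = 61 nm
Volume V = (4/3) * pi * r^3
V = (4/3) * pi * (61)^3
V = 950775.79 nm^3

950775.79


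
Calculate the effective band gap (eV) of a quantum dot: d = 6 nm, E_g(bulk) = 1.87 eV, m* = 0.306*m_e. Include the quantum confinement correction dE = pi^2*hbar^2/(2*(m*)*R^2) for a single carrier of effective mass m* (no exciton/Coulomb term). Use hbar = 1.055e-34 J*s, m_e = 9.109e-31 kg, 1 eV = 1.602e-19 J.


Radius R = 6/2 nm = 3e-09 m
Confinement energy dE = pi^2 * hbar^2 / (2 * m_eff * m_e * R^2)
dE = pi^2 * (1.055e-34)^2 / (2 * 0.306 * 9.109e-31 * (3e-09)^2) J, divided by 1.602e-19 J/eV
dE = 0.1367 eV
Total band gap = E_g(bulk) + dE = 1.87 + 0.1367 = 2.0067 eV

2.0067


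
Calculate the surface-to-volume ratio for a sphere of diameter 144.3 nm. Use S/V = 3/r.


Radius r = 144.3/2 = 72.15 nm
S/V = 3 / r = 3 / 72.15
S/V = 0.0416 nm^-1

0.0416


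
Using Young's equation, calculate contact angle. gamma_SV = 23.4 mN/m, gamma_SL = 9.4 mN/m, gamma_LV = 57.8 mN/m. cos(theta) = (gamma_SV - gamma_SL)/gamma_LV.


cos(theta) = (gamma_SV - gamma_SL) / gamma_LV
cos(theta) = (23.4 - 9.4) / 57.8
cos(theta) = 0.242215
theta = arccos(0.242215) = 75.98 degrees

75.98


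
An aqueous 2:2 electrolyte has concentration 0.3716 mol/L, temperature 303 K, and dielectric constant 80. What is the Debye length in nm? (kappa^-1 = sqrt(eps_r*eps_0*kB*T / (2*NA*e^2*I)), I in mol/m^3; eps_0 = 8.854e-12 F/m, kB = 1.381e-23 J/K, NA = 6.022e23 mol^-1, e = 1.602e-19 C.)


Ionic strength I = 0.3716 * 2^2 * 1000 = 1486.4 mol/m^3
kappa^-1 = sqrt(80 * 8.854e-12 * 1.381e-23 * 303 / (2 * 6.022e23 * (1.602e-19)^2 * 1486.4))
kappa^-1 = 0.254 nm

0.254


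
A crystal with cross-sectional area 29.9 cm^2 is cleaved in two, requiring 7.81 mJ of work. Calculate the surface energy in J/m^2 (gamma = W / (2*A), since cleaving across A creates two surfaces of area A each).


Convert: A = 29.9 cm^2 = 0.00299 m^2, W = 7.81 mJ = 0.00781 J
Cleaving exposes two faces of area A, so total new surface = 2*A and gamma = W / (2*A)
gamma = 0.00781 / (2 * 0.00299)
gamma = 1.306 J/m^2

1.306


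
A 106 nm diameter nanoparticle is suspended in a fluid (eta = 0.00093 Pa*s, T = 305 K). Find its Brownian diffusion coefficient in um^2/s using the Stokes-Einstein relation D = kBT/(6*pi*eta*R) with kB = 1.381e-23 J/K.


Radius R = 106/2 = 53 nm = 5.3e-08 m
D = kB*T / (6*pi*eta*R)
D = 1.381e-23 * 305 / (6 * pi * 0.00093 * 5.3e-08)
D = 4.5335e-12 m^2/s = 4.533 um^2/s

4.533


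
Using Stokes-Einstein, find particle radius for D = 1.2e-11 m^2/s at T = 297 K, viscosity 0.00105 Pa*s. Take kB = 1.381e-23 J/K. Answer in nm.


Stokes-Einstein: R = kB*T / (6*pi*eta*D)
R = 1.381e-23 * 297 / (6 * pi * 0.00105 * 1.2e-11)
R = 1.72694e-08 m = 17.27 nm

17.27


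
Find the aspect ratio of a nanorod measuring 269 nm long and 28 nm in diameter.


Aspect ratio AR = length / diameter
AR = 269 / 28
AR = 9.61

9.61


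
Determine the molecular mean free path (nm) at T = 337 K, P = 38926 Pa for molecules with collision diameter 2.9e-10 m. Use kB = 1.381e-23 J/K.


Mean free path: lambda = kB*T / (sqrt(2) * pi * d^2 * P)
lambda = 1.381e-23 * 337 / (sqrt(2) * pi * (2.9e-10)^2 * 38926)
lambda = 3.1998e-07 m
lambda = 319.98 nm

319.98


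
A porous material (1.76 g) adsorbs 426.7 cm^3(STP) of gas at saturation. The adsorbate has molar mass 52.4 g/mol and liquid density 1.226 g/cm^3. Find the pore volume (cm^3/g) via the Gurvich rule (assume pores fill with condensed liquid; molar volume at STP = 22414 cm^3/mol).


Moles adsorbed n = V_ads / 22414 = 426.7 / 22414 = 1.903721e-02 mol
Liquid volume V_liq = n * M / rho_liq = 1.903721e-02 * 52.4 / 1.226 = 0.81366 cm^3
Specific pore volume V_pore = V_liq / m_sample = 0.81366 / 1.76
V_pore = 0.4623 cm^3/g

0.4623


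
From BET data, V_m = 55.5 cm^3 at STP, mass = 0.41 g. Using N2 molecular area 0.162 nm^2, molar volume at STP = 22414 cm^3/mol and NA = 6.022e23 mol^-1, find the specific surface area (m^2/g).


Number of moles in monolayer = V_m / 22414 = 55.5 / 22414 = 0.00247613
Number of molecules = moles * NA = 0.00247613 * 6.022e23
SA = molecules * sigma / mass
SA = (55.5 / 22414) * 6.022e23 * 0.162e-18 / 0.41
SA = 589.2 m^2/g

589.2


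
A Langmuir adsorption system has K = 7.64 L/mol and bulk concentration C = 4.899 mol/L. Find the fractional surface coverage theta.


Langmuir isotherm: theta = K*C / (1 + K*C)
K*C = 7.64 * 4.899 = 37.42836
theta = 37.42836 / (1 + 37.42836) = 37.42836 / 38.42836
theta = 0.974

0.974


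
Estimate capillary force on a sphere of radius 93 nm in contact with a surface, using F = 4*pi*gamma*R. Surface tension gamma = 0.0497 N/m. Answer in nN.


Convert radius: R = 93 nm = 9.3e-08 m
F = 4 * pi * gamma * R
F = 4 * pi * 0.0497 * 9.3e-08
F = 5.8083e-08 N = 58.083 nN

58.083


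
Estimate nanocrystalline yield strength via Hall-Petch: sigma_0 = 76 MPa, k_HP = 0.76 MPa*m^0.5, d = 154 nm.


d = 154 nm = 1.54e-07 m
sqrt(d) = 0.0003924283
Hall-Petch contribution = k / sqrt(d) = 0.76 / 0.0003924283 = 1936.7 MPa
sigma = sigma_0 + k/sqrt(d) = 76 + 1936.7 = 2012.7 MPa

2012.7


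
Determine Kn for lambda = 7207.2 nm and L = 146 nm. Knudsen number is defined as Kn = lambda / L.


Knudsen number Kn = lambda / L
Kn = 7207.2 / 146
Kn = 49.3644

49.3644


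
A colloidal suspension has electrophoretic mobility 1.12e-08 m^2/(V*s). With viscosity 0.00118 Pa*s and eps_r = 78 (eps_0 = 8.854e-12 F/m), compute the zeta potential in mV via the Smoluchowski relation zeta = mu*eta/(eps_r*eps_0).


Smoluchowski equation: zeta = mu * eta / (eps_r * eps_0)
zeta = 1.12e-08 * 0.00118 / (78 * 8.854e-12)
zeta = 0.019137 V = 19.14 mV

19.14


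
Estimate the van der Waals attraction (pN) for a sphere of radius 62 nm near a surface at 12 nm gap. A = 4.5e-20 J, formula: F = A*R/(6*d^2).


Convert to SI: R = 62 nm = 6.2e-08 m, d = 12 nm = 1.2e-08 m
F = A * R / (6 * d^2)
F = 4.5e-20 * 6.2e-08 / (6 * (1.2e-08)^2)
F = 3.22917e-12 N = 3.229 pN

3.229


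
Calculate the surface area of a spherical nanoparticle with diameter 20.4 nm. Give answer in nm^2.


Radius r = 20.4/2 = 10.2 nm
Surface area SA = 4 * pi * r^2
SA = 4 * pi * (10.2)^2
SA = 1307.41 nm^2

1307.41


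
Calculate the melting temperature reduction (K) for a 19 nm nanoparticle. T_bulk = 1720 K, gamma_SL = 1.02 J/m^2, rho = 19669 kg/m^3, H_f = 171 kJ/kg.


Radius R = 19/2 = 9.5 nm = 9.5e-09 m
Convert H_f = 171 kJ/kg = 171000 J/kg
dT = 2 * gamma_SL * T_bulk / (rho * H_f * R)
dT = 2 * 1.02 * 1720 / (19669 * 171000 * 9.5e-09)
dT = 109.8 K

109.8


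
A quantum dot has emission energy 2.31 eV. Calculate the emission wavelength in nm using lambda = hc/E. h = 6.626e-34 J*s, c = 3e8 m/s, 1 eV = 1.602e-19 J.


Convert energy: E = 2.31 eV = 2.31 * 1.602e-19 = 3.70062e-19 J
lambda = h*c / E = 6.626e-34 * 3e8 / 3.70062e-19
lambda = 5.37153e-07 m = 537.2 nm

537.2


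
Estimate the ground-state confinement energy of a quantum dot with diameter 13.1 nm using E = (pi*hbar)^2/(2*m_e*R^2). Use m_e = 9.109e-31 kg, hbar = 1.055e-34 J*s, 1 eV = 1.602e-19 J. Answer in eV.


Radius R = 13.1/2 = 6.55 nm = 6.55e-09 m
E = (pi * 1.055e-34)^2 / (2 * 9.109e-31 * (6.55e-09)^2)
E(J) = 1.40547e-21
E = E(J) / 1.602e-19 = 0.0088 eV

0.0088


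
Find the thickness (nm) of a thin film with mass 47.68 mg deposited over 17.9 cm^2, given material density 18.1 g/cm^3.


Convert: m = 47.68 mg = 4.7680e-05 kg, A = 17.9 cm^2 = 1.7900e-03 m^2, rho = 18.1 g/cm^3 = 18100 kg/m^3
t = m / (A * rho)
t = 4.7680e-05 / (1.7900e-03 * 18100)
t = 1.4717e-06 m = 1471.7 nm

1471.7


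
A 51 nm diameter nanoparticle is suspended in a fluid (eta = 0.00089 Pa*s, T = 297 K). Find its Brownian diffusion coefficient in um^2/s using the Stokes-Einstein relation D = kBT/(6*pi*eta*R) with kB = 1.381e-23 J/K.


Radius R = 51/2 = 25.5 nm = 2.55e-08 m
D = kB*T / (6*pi*eta*R)
D = 1.381e-23 * 297 / (6 * pi * 0.00089 * 2.55e-08)
D = 9.5878e-12 m^2/s = 9.588 um^2/s

9.588


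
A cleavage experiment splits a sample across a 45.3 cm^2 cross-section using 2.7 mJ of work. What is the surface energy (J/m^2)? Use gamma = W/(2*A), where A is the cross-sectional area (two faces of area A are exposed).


Convert: A = 45.3 cm^2 = 0.00453 m^2, W = 2.7 mJ = 0.0027 J
Cleaving exposes two faces of area A, so total new surface = 2*A and gamma = W / (2*A)
gamma = 0.0027 / (2 * 0.00453)
gamma = 0.298 J/m^2

0.298


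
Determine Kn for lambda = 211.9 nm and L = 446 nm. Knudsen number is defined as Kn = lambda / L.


Knudsen number Kn = lambda / L
Kn = 211.9 / 446
Kn = 0.4751

0.4751


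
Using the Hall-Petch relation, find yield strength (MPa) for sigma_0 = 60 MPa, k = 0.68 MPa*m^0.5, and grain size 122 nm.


d = 122 nm = 1.22e-07 m
sqrt(d) = 0.000349285
Hall-Petch contribution = k / sqrt(d) = 0.68 / 0.000349285 = 1946.8 MPa
sigma = sigma_0 + k/sqrt(d) = 60 + 1946.8 = 2006.8 MPa

2006.8


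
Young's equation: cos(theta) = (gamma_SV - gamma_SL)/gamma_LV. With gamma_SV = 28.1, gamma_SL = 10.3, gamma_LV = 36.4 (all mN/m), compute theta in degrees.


cos(theta) = (gamma_SV - gamma_SL) / gamma_LV
cos(theta) = (28.1 - 10.3) / 36.4
cos(theta) = 0.489011
theta = arccos(0.489011) = 60.72 degrees

60.72


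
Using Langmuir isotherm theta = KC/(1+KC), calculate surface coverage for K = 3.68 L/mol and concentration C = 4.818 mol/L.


Langmuir isotherm: theta = K*C / (1 + K*C)
K*C = 3.68 * 4.818 = 17.73024
theta = 17.73024 / (1 + 17.73024) = 17.73024 / 18.73024
theta = 0.9466

0.9466


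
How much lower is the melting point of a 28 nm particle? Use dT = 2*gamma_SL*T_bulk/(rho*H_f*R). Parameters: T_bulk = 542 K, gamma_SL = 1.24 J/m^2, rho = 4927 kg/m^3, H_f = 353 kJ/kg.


Radius R = 28/2 = 14 nm = 1.4e-08 m
Convert H_f = 353 kJ/kg = 353000 J/kg
dT = 2 * gamma_SL * T_bulk / (rho * H_f * R)
dT = 2 * 1.24 * 542 / (4927 * 353000 * 1.4e-08)
dT = 55.2 K

55.2


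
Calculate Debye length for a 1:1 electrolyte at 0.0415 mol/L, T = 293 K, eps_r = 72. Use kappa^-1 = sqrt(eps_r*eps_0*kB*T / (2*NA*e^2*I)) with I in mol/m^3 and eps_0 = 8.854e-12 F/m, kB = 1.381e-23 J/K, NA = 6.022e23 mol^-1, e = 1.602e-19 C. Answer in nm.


Ionic strength I = 0.0415 * 1^2 * 1000 = 41.5 mol/m^3
kappa^-1 = sqrt(72 * 8.854e-12 * 1.381e-23 * 293 / (2 * 6.022e23 * (1.602e-19)^2 * 41.5))
kappa^-1 = 1.418 nm

1.418


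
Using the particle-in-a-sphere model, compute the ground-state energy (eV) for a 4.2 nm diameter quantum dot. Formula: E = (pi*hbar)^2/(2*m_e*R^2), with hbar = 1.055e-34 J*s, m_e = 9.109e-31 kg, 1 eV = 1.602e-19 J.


Radius R = 4.2/2 = 2.1 nm = 2.1e-09 m
E = (pi * 1.055e-34)^2 / (2 * 9.109e-31 * (2.1e-09)^2)
E(J) = 1.3673e-20
E = E(J) / 1.602e-19 = 0.0853 eV

0.0853


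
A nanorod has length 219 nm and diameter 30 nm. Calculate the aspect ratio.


Aspect ratio AR = length / diameter
AR = 219 / 30
AR = 7.3

7.3


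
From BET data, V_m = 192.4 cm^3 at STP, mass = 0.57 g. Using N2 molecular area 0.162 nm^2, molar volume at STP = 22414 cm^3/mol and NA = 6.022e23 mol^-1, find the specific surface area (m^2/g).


Number of moles in monolayer = V_m / 22414 = 192.4 / 22414 = 0.00858392
Number of molecules = moles * NA = 0.00858392 * 6.022e23
SA = molecules * sigma / mass
SA = (192.4 / 22414) * 6.022e23 * 0.162e-18 / 0.57
SA = 1469.2 m^2/g

1469.2


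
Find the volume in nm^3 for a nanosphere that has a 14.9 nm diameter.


Radius r = 14.9/2 = 7.45 nm
Volume V = (4/3) * pi * r^3
V = (4/3) * pi * (7.45)^3
V = 1732.04 nm^3

1732.04


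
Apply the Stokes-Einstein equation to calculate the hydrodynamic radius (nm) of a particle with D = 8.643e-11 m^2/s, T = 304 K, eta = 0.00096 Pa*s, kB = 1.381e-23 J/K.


Stokes-Einstein: R = kB*T / (6*pi*eta*D)
R = 1.381e-23 * 304 / (6 * pi * 0.00096 * 8.643e-11)
R = 2.6843e-09 m = 2.68 nm

2.68


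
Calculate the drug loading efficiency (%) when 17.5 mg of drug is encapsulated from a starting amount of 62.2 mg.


Drug loading efficiency = (drug loaded / drug initial) * 100
DLE = 17.5 / 62.2 * 100
DLE = 0.2814 * 100
DLE = 28.14%

28.14


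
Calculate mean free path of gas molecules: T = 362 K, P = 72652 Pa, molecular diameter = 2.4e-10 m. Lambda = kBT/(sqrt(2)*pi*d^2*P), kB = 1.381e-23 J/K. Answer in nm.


Mean free path: lambda = kB*T / (sqrt(2) * pi * d^2 * P)
lambda = 1.381e-23 * 362 / (sqrt(2) * pi * (2.4e-10)^2 * 72652)
lambda = 2.68885e-07 m
lambda = 268.89 nm

268.89


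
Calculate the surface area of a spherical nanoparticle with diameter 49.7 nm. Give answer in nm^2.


Radius r = 49.7/2 = 24.85 nm
Surface area SA = 4 * pi * r^2
SA = 4 * pi * (24.85)^2
SA = 7760.02 nm^2

7760.02


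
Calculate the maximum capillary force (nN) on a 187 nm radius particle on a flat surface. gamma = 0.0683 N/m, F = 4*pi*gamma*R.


Convert radius: R = 187 nm = 1.87e-07 m
F = 4 * pi * gamma * R
F = 4 * pi * 0.0683 * 1.87e-07
F = 1.60499e-07 N = 160.4989 nN

160.4989


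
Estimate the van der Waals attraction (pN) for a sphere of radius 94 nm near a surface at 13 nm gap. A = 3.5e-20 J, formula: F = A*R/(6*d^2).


Convert to SI: R = 94 nm = 9.4e-08 m, d = 13 nm = 1.3e-08 m
F = A * R / (6 * d^2)
F = 3.5e-20 * 9.4e-08 / (6 * (1.3e-08)^2)
F = 3.24458e-12 N = 3.245 pN

3.245


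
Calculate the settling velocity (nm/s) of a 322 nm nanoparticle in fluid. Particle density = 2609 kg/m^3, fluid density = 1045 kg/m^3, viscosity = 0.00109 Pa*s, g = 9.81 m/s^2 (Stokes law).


Radius R = 322/2 nm = 1.61e-07 m
Density difference = 2609 - 1045 = 1564 kg/m^3
v = 2 * R^2 * (rho_p - rho_f) * g / (9 * eta)
v = 2 * (1.61e-07)^2 * 1564 * 9.81 / (9 * 0.00109)
v = 8.10809e-08 m/s = 81.0809 nm/s

81.0809


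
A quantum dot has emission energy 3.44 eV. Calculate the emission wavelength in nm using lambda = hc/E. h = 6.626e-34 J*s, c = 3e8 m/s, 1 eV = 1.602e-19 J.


Convert energy: E = 3.44 eV = 3.44 * 1.602e-19 = 5.51088e-19 J
lambda = h*c / E = 6.626e-34 * 3e8 / 5.51088e-19
lambda = 3.60705e-07 m = 360.7 nm

360.7


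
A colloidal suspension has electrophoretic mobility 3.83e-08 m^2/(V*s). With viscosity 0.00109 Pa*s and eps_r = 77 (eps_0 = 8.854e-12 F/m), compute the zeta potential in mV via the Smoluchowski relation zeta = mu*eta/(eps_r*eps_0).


Smoluchowski equation: zeta = mu * eta / (eps_r * eps_0)
zeta = 3.83e-08 * 0.00109 / (77 * 8.854e-12)
zeta = 0.061234 V = 61.23 mV

61.23


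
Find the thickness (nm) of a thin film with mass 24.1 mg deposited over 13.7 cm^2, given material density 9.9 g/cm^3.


Convert: m = 24.1 mg = 2.4100e-05 kg, A = 13.7 cm^2 = 1.3700e-03 m^2, rho = 9.9 g/cm^3 = 9900 kg/m^3
t = m / (A * rho)
t = 2.4100e-05 / (1.3700e-03 * 9900)
t = 1.7769e-06 m = 1776.9 nm

1776.9


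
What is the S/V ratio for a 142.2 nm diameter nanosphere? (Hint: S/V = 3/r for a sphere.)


Radius r = 142.2/2 = 71.1 nm
S/V = 3 / r = 3 / 71.1
S/V = 0.0422 nm^-1

0.0422


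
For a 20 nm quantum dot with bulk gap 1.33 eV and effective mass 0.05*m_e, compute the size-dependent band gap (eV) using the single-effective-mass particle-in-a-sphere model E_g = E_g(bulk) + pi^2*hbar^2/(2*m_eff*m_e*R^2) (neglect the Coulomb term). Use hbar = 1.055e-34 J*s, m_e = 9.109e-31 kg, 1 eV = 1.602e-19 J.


Radius R = 20/2 nm = 1e-08 m
Confinement energy dE = pi^2 * hbar^2 / (2 * m_eff * m_e * R^2)
dE = pi^2 * (1.055e-34)^2 / (2 * 0.05 * 9.109e-31 * (1e-08)^2) J, divided by 1.602e-19 J/eV
dE = 0.0753 eV
Total band gap = E_g(bulk) + dE = 1.33 + 0.0753 = 1.4053 eV

1.4053


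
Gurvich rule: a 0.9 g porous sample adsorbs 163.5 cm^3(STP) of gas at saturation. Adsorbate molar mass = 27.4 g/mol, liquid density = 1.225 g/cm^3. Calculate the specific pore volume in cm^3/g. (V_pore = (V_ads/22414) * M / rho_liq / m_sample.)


Moles adsorbed n = V_ads / 22414 = 163.5 / 22414 = 7.294548e-03 mol
Liquid volume V_liq = n * M / rho_liq = 7.294548e-03 * 27.4 / 1.225 = 0.16316 cm^3
Specific pore volume V_pore = V_liq / m_sample = 0.16316 / 0.9
V_pore = 0.1813 cm^3/g

0.1813


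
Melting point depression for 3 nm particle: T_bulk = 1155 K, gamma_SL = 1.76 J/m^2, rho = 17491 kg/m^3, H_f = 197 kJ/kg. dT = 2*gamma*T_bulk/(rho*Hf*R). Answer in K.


Radius R = 3/2 = 1.5 nm = 1.5e-09 m
Convert H_f = 197 kJ/kg = 197000 J/kg
dT = 2 * gamma_SL * T_bulk / (rho * H_f * R)
dT = 2 * 1.76 * 1155 / (17491 * 197000 * 1.5e-09)
dT = 786.6 K

786.6


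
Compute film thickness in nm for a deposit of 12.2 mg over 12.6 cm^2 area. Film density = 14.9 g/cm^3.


Convert: m = 12.2 mg = 1.2200e-05 kg, A = 12.6 cm^2 = 1.2600e-03 m^2, rho = 14.9 g/cm^3 = 14900 kg/m^3
t = m / (A * rho)
t = 1.2200e-05 / (1.2600e-03 * 14900)
t = 6.4983e-07 m = 649.8 nm

649.8


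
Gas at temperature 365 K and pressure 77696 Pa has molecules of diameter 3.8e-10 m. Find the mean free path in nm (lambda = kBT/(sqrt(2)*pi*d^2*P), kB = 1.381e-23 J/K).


Mean free path: lambda = kB*T / (sqrt(2) * pi * d^2 * P)
lambda = 1.381e-23 * 365 / (sqrt(2) * pi * (3.8e-10)^2 * 77696)
lambda = 1.01124e-07 m
lambda = 101.12 nm

101.12


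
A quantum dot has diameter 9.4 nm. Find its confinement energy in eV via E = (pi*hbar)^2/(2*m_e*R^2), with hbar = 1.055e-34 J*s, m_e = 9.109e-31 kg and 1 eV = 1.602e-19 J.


Radius R = 9.4/2 = 4.7 nm = 4.7e-09 m
E = (pi * 1.055e-34)^2 / (2 * 9.109e-31 * (4.7e-09)^2)
E(J) = 2.72966e-21
E = E(J) / 1.602e-19 = 0.017 eV

0.017


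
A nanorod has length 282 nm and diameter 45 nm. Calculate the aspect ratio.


Aspect ratio AR = length / diameter
AR = 282 / 45
AR = 6.27

6.27


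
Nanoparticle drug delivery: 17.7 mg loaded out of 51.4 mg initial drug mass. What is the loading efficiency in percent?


Drug loading efficiency = (drug loaded / drug initial) * 100
DLE = 17.7 / 51.4 * 100
DLE = 0.3444 * 100
DLE = 34.44%

34.44


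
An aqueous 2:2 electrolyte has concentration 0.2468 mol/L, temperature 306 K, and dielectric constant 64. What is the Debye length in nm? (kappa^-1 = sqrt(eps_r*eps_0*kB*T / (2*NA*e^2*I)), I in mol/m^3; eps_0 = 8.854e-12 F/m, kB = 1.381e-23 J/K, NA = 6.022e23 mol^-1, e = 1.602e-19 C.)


Ionic strength I = 0.2468 * 2^2 * 1000 = 987.2 mol/m^3
kappa^-1 = sqrt(64 * 8.854e-12 * 1.381e-23 * 306 / (2 * 6.022e23 * (1.602e-19)^2 * 987.2))
kappa^-1 = 0.28 nm

0.28


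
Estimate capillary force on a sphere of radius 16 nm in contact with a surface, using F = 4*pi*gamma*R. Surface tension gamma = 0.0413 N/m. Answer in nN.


Convert radius: R = 16 nm = 1.6e-08 m
F = 4 * pi * gamma * R
F = 4 * pi * 0.0413 * 1.6e-08
F = 8.30386e-09 N = 8.3039 nN

8.3039


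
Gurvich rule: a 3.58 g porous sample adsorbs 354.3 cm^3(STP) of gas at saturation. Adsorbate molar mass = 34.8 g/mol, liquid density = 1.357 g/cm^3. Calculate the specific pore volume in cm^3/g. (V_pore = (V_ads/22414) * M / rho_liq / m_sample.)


Moles adsorbed n = V_ads / 22414 = 354.3 / 22414 = 1.580708e-02 mol
Liquid volume V_liq = n * M / rho_liq = 1.580708e-02 * 34.8 / 1.357 = 0.40537 cm^3
Specific pore volume V_pore = V_liq / m_sample = 0.40537 / 3.58
V_pore = 0.1132 cm^3/g

0.1132


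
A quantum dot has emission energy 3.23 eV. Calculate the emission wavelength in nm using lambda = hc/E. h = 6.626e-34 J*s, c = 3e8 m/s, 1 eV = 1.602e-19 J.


Convert energy: E = 3.23 eV = 3.23 * 1.602e-19 = 5.17446e-19 J
lambda = h*c / E = 6.626e-34 * 3e8 / 5.17446e-19
lambda = 3.84156e-07 m = 384.2 nm

384.2


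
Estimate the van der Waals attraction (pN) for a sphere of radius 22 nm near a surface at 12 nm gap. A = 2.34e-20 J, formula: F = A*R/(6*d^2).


Convert to SI: R = 22 nm = 2.2e-08 m, d = 12 nm = 1.2e-08 m
F = A * R / (6 * d^2)
F = 2.34e-20 * 2.2e-08 / (6 * (1.2e-08)^2)
F = 5.95833e-13 N = 0.596 pN

0.596


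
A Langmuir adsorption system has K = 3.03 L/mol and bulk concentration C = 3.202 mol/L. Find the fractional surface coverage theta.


Langmuir isotherm: theta = K*C / (1 + K*C)
K*C = 3.03 * 3.202 = 9.70206
theta = 9.70206 / (1 + 9.70206) = 9.70206 / 10.70206
theta = 0.9066

0.9066


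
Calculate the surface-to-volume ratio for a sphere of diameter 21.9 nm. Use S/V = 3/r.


Radius r = 21.9/2 = 10.95 nm
S/V = 3 / r = 3 / 10.95
S/V = 0.274 nm^-1

0.274


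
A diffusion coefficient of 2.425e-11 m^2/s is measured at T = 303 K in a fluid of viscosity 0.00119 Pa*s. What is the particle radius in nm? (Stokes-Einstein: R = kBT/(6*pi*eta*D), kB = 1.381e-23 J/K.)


Stokes-Einstein: R = kB*T / (6*pi*eta*D)
R = 1.381e-23 * 303 / (6 * pi * 0.00119 * 2.425e-11)
R = 7.69266e-09 m = 7.69 nm

7.69


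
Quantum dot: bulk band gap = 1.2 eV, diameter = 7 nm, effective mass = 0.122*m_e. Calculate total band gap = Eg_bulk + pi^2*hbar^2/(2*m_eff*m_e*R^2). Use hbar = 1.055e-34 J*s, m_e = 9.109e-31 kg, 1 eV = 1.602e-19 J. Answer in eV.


Radius R = 7/2 nm = 3.5e-09 m
Confinement energy dE = pi^2 * hbar^2 / (2 * m_eff * m_e * R^2)
dE = pi^2 * (1.055e-34)^2 / (2 * 0.122 * 9.109e-31 * (3.5e-09)^2) J, divided by 1.602e-19 J/eV
dE = 0.2519 eV
Total band gap = E_g(bulk) + dE = 1.2 + 0.2519 = 1.4519 eV

1.4519


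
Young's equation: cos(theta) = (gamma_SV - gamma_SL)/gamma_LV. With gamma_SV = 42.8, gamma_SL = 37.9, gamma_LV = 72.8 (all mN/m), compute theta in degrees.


cos(theta) = (gamma_SV - gamma_SL) / gamma_LV
cos(theta) = (42.8 - 37.9) / 72.8
cos(theta) = 0.067308
theta = arccos(0.067308) = 86.14 degrees

86.14


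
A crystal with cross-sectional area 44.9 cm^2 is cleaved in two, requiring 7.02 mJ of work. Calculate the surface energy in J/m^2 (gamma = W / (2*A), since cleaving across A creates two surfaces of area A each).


Convert: A = 44.9 cm^2 = 0.00449 m^2, W = 7.02 mJ = 0.00702 J
Cleaving exposes two faces of area A, so total new surface = 2*A and gamma = W / (2*A)
gamma = 0.00702 / (2 * 0.00449)
gamma = 0.782 J/m^2

0.782


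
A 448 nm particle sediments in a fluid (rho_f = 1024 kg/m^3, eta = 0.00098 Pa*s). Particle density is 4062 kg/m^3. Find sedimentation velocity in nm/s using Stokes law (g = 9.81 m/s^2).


Radius R = 448/2 nm = 2.24e-07 m
Density difference = 4062 - 1024 = 3038 kg/m^3
v = 2 * R^2 * (rho_p - rho_f) * g / (9 * eta)
v = 2 * (2.24e-07)^2 * 3038 * 9.81 / (9 * 0.00098)
v = 3.39089e-07 m/s = 339.0894 nm/s

339.0894


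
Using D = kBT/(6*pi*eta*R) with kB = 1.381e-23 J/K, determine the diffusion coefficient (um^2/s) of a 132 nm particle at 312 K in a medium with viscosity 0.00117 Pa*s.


Radius R = 132/2 = 66 nm = 6.6e-08 m
D = kB*T / (6*pi*eta*R)
D = 1.381e-23 * 312 / (6 * pi * 0.00117 * 6.6e-08)
D = 2.96017e-12 m^2/s = 2.96 um^2/s

2.96


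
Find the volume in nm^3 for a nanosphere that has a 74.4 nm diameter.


Radius r = 74.4/2 = 37.2 nm
Volume V = (4/3) * pi * r^3
V = (4/3) * pi * (37.2)^3
V = 215634.09 nm^3

215634.09


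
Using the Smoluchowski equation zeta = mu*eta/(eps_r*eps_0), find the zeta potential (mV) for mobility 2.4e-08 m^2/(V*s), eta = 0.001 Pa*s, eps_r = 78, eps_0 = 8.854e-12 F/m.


Smoluchowski equation: zeta = mu * eta / (eps_r * eps_0)
zeta = 2.4e-08 * 0.001 / (78 * 8.854e-12)
zeta = 0.034752 V = 34.75 mV

34.75


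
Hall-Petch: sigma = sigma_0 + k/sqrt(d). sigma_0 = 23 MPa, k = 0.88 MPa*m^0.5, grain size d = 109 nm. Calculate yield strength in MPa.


d = 109 nm = 1.09e-07 m
sqrt(d) = 0.0003301515
Hall-Petch contribution = k / sqrt(d) = 0.88 / 0.0003301515 = 2665.4 MPa
sigma = sigma_0 + k/sqrt(d) = 23 + 2665.4 = 2688.4 MPa

2688.4


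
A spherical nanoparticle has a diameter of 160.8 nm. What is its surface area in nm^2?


Radius r = 160.8/2 = 80.4 nm
Surface area SA = 4 * pi * r^2
SA = 4 * pi * (80.4)^2
SA = 81231.03 nm^2

81231.03


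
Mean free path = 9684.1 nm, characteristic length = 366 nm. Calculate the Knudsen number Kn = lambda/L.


Knudsen number Kn = lambda / L
Kn = 9684.1 / 366
Kn = 26.4593

26.4593


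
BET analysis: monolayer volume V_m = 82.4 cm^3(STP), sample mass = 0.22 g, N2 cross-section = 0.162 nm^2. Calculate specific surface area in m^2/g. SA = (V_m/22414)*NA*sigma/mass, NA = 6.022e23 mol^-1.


Number of moles in monolayer = V_m / 22414 = 82.4 / 22414 = 0.00367627
Number of molecules = moles * NA = 0.00367627 * 6.022e23
SA = molecules * sigma / mass
SA = (82.4 / 22414) * 6.022e23 * 0.162e-18 / 0.22
SA = 1630.2 m^2/g

1630.2


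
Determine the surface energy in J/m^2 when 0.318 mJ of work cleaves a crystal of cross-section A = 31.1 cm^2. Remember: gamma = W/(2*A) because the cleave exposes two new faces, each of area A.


Convert: A = 31.1 cm^2 = 0.00311 m^2, W = 0.318 mJ = 0.000318 J
Cleaving exposes two faces of area A, so total new surface = 2*A and gamma = W / (2*A)
gamma = 0.000318 / (2 * 0.00311)
gamma = 0.051 J/m^2

0.051


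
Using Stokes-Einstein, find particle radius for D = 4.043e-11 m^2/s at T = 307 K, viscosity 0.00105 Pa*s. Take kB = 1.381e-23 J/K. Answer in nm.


Stokes-Einstein: R = kB*T / (6*pi*eta*D)
R = 1.381e-23 * 307 / (6 * pi * 0.00105 * 4.043e-11)
R = 5.29832e-09 m = 5.3 nm

5.3


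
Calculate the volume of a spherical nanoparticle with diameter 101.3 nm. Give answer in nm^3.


Radius r = 101.3/2 = 50.65 nm
Volume V = (4/3) * pi * r^3
V = (4/3) * pi * (50.65)^3
V = 544285.74 nm^3

544285.74


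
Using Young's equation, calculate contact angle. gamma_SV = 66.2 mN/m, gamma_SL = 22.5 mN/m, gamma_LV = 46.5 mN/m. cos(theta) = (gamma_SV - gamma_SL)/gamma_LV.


cos(theta) = (gamma_SV - gamma_SL) / gamma_LV
cos(theta) = (66.2 - 22.5) / 46.5
cos(theta) = 0.939785
theta = arccos(0.939785) = 19.98 degrees

19.98


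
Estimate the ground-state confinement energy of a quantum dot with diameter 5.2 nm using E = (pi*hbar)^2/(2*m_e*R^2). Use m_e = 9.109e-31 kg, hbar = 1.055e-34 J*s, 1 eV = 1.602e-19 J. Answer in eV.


Radius R = 5.2/2 = 2.6 nm = 2.6e-09 m
E = (pi * 1.055e-34)^2 / (2 * 9.109e-31 * (2.6e-09)^2)
E(J) = 8.91984e-21
E = E(J) / 1.602e-19 = 0.0557 eV

0.0557


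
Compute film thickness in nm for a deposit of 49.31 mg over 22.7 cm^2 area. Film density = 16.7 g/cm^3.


Convert: m = 49.31 mg = 4.9310e-05 kg, A = 22.7 cm^2 = 2.2700e-03 m^2, rho = 16.7 g/cm^3 = 16700 kg/m^3
t = m / (A * rho)
t = 4.9310e-05 / (2.2700e-03 * 16700)
t = 1.3007e-06 m = 1300.7 nm

1300.7


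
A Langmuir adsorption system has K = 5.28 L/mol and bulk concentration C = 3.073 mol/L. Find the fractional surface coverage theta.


Langmuir isotherm: theta = K*C / (1 + K*C)
K*C = 5.28 * 3.073 = 16.22544
theta = 16.22544 / (1 + 16.22544) = 16.22544 / 17.22544
theta = 0.9419

0.9419


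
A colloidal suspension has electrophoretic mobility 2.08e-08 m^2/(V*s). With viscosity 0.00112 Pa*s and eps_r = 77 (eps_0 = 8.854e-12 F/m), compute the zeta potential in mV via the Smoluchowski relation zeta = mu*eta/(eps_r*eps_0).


Smoluchowski equation: zeta = mu * eta / (eps_r * eps_0)
zeta = 2.08e-08 * 0.00112 / (77 * 8.854e-12)
zeta = 0.03417 V = 34.17 mV

34.17


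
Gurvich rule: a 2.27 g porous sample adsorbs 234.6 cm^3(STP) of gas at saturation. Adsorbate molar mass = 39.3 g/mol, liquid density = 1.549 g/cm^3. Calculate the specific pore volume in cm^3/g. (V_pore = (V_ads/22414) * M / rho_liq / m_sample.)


Moles adsorbed n = V_ads / 22414 = 234.6 / 22414 = 1.046667e-02 mol
Liquid volume V_liq = n * M / rho_liq = 1.046667e-02 * 39.3 / 1.549 = 0.26555 cm^3
Specific pore volume V_pore = V_liq / m_sample = 0.26555 / 2.27
V_pore = 0.117 cm^3/g

0.117


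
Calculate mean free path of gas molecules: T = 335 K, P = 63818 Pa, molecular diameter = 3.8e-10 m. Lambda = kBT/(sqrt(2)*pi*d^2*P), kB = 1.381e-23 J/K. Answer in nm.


Mean free path: lambda = kB*T / (sqrt(2) * pi * d^2 * P)
lambda = 1.381e-23 * 335 / (sqrt(2) * pi * (3.8e-10)^2 * 63818)
lambda = 1.12996e-07 m
lambda = 113.0 nm

113.0


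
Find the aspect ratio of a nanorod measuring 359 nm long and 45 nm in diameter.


Aspect ratio AR = length / diameter
AR = 359 / 45
AR = 7.98

7.98


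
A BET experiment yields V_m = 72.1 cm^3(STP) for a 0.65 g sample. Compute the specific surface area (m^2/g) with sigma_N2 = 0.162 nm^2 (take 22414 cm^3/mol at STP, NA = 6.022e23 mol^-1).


Number of moles in monolayer = V_m / 22414 = 72.1 / 22414 = 0.00321674
Number of molecules = moles * NA = 0.00321674 * 6.022e23
SA = molecules * sigma / mass
SA = (72.1 / 22414) * 6.022e23 * 0.162e-18 / 0.65
SA = 482.8 m^2/g

482.8


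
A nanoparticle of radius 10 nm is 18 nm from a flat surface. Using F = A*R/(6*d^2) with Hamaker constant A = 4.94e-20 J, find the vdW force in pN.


Convert to SI: R = 10 nm = 1e-08 m, d = 18 nm = 1.8e-08 m
F = A * R / (6 * d^2)
F = 4.94e-20 * 1e-08 / (6 * (1.8e-08)^2)
F = 2.54115e-13 N = 0.254 pN

0.254


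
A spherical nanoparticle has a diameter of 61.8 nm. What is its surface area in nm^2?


Radius r = 61.8/2 = 30.9 nm
Surface area SA = 4 * pi * r^2
SA = 4 * pi * (30.9)^2
SA = 11998.5 nm^2

11998.5


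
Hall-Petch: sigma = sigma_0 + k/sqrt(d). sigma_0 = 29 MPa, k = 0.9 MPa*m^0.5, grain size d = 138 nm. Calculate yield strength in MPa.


d = 138 nm = 1.38e-07 m
sqrt(d) = 0.0003714835
Hall-Petch contribution = k / sqrt(d) = 0.9 / 0.0003714835 = 2422.7 MPa
sigma = sigma_0 + k/sqrt(d) = 29 + 2422.7 = 2451.7 MPa

2451.7


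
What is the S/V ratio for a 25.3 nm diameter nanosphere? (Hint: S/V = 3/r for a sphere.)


Radius r = 25.3/2 = 12.65 nm
S/V = 3 / r = 3 / 12.65
S/V = 0.2372 nm^-1

0.2372


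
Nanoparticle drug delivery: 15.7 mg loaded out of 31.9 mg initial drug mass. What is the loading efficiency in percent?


Drug loading efficiency = (drug loaded / drug initial) * 100
DLE = 15.7 / 31.9 * 100
DLE = 0.4922 * 100
DLE = 49.22%

49.22


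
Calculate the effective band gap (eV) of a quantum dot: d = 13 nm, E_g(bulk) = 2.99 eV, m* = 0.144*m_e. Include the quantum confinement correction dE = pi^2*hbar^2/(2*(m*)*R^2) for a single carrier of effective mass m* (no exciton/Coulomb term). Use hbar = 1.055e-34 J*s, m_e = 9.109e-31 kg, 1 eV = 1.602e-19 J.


Radius R = 13/2 nm = 6.5e-09 m
Confinement energy dE = pi^2 * hbar^2 / (2 * m_eff * m_e * R^2)
dE = pi^2 * (1.055e-34)^2 / (2 * 0.144 * 9.109e-31 * (6.5e-09)^2) J, divided by 1.602e-19 J/eV
dE = 0.0619 eV
Total band gap = E_g(bulk) + dE = 2.99 + 0.0619 = 3.0519 eV

3.0519


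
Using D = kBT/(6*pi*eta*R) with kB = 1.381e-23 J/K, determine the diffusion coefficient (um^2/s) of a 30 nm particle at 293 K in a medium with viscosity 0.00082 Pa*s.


Radius R = 30/2 = 15 nm = 1.5e-08 m
D = kB*T / (6*pi*eta*R)
D = 1.381e-23 * 293 / (6 * pi * 0.00082 * 1.5e-08)
D = 1.74524e-11 m^2/s = 17.452 um^2/s

17.452


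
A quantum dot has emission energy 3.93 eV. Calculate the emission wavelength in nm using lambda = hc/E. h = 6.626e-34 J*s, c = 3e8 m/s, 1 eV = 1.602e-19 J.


Convert energy: E = 3.93 eV = 3.93 * 1.602e-19 = 6.29586e-19 J
lambda = h*c / E = 6.626e-34 * 3e8 / 6.29586e-19
lambda = 3.15731e-07 m = 315.7 nm

315.7


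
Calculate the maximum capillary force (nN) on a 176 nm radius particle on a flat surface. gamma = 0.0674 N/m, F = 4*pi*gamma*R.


Convert radius: R = 176 nm = 1.76e-07 m
F = 4 * pi * gamma * R
F = 4 * pi * 0.0674 * 1.76e-07
F = 1.49067e-07 N = 149.0673 nN

149.0673


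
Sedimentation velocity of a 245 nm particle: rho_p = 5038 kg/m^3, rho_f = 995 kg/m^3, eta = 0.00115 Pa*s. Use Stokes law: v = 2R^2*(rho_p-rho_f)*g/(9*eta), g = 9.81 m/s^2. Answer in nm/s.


Radius R = 245/2 nm = 1.225e-07 m
Density difference = 5038 - 995 = 4043 kg/m^3
v = 2 * R^2 * (rho_p - rho_f) * g / (9 * eta)
v = 2 * (1.225e-07)^2 * 4043 * 9.81 / (9 * 0.00115)
v = 1.1501e-07 m/s = 115.0097 nm/s

115.0097


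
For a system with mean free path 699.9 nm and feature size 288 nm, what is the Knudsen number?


Knudsen number Kn = lambda / L
Kn = 699.9 / 288
Kn = 2.4302

2.4302


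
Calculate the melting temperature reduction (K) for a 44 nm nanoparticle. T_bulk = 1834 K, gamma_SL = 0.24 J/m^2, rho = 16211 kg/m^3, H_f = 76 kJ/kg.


Radius R = 44/2 = 22 nm = 2.2e-08 m
Convert H_f = 76 kJ/kg = 76000 J/kg
dT = 2 * gamma_SL * T_bulk / (rho * H_f * R)
dT = 2 * 0.24 * 1834 / (16211 * 76000 * 2.2e-08)
dT = 32.5 K

32.5


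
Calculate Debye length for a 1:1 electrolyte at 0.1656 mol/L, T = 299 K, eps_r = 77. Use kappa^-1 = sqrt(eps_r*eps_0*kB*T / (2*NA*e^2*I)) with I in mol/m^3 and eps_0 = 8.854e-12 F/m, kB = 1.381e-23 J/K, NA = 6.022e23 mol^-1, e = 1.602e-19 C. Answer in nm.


Ionic strength I = 0.1656 * 1^2 * 1000 = 165.6 mol/m^3
kappa^-1 = sqrt(77 * 8.854e-12 * 1.381e-23 * 299 / (2 * 6.022e23 * (1.602e-19)^2 * 165.6))
kappa^-1 = 0.742 nm

0.742


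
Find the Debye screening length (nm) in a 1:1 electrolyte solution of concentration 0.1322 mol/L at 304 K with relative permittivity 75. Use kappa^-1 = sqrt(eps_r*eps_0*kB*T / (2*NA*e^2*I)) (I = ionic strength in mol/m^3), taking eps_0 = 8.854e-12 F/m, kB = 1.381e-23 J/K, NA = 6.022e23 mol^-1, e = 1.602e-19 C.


Ionic strength I = 0.1322 * 1^2 * 1000 = 132.2 mol/m^3
kappa^-1 = sqrt(75 * 8.854e-12 * 1.381e-23 * 304 / (2 * 6.022e23 * (1.602e-19)^2 * 132.2))
kappa^-1 = 0.826 nm

0.826


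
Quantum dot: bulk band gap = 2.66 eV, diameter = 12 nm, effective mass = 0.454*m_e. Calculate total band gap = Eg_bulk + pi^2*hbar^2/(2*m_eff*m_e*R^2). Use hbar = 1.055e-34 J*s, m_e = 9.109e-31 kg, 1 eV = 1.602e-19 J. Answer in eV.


Radius R = 12/2 nm = 6e-09 m
Confinement energy dE = pi^2 * hbar^2 / (2 * m_eff * m_e * R^2)
dE = pi^2 * (1.055e-34)^2 / (2 * 0.454 * 9.109e-31 * (6e-09)^2) J, divided by 1.602e-19 J/eV
dE = 0.023 eV
Total band gap = E_g(bulk) + dE = 2.66 + 0.023 = 2.683 eV

2.683


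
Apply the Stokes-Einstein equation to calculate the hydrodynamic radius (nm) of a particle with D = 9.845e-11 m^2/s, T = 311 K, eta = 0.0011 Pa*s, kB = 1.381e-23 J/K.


Stokes-Einstein: R = kB*T / (6*pi*eta*D)
R = 1.381e-23 * 311 / (6 * pi * 0.0011 * 9.845e-11)
R = 2.10399e-09 m = 2.1 nm

2.1


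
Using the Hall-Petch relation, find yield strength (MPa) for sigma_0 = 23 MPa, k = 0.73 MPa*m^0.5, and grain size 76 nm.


d = 76 nm = 7.6e-08 m
sqrt(d) = 0.000275681
Hall-Petch contribution = k / sqrt(d) = 0.73 / 0.000275681 = 2648.0 MPa
sigma = sigma_0 + k/sqrt(d) = 23 + 2648.0 = 2671.0 MPa

2671.0


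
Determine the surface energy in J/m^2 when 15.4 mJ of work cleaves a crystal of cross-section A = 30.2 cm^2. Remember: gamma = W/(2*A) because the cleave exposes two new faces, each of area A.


Convert: A = 30.2 cm^2 = 0.00302 m^2, W = 15.4 mJ = 0.0154 J
Cleaving exposes two faces of area A, so total new surface = 2*A and gamma = W / (2*A)
gamma = 0.0154 / (2 * 0.00302)
gamma = 2.55 J/m^2

2.55


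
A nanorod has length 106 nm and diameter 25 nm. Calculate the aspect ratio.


Aspect ratio AR = length / diameter
AR = 106 / 25
AR = 4.24

4.24


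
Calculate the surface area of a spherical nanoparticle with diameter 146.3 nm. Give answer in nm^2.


Radius r = 146.3/2 = 73.15 nm
Surface area SA = 4 * pi * r^2
SA = 4 * pi * (73.15)^2
SA = 67241.68 nm^2

67241.68


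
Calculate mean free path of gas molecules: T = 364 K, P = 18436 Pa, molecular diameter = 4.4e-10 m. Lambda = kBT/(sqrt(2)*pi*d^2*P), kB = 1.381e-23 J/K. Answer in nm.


Mean free path: lambda = kB*T / (sqrt(2) * pi * d^2 * P)
lambda = 1.381e-23 * 364 / (sqrt(2) * pi * (4.4e-10)^2 * 18436)
lambda = 3.16999e-07 m
lambda = 317.0 nm

317.0


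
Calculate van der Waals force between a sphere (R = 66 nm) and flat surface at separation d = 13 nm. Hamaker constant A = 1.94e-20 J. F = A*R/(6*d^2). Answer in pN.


Convert to SI: R = 66 nm = 6.6e-08 m, d = 13 nm = 1.3e-08 m
F = A * R / (6 * d^2)
F = 1.94e-20 * 6.6e-08 / (6 * (1.3e-08)^2)
F = 1.26272e-12 N = 1.263 pN

1.263


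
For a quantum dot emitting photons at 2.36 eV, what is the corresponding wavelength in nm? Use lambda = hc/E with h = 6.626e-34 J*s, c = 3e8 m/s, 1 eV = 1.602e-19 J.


Convert energy: E = 2.36 eV = 2.36 * 1.602e-19 = 3.78072e-19 J
lambda = h*c / E = 6.626e-34 * 3e8 / 3.78072e-19
lambda = 5.25773e-07 m = 525.8 nm

525.8


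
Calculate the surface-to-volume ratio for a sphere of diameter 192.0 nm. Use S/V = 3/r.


Radius r = 192.0/2 = 96 nm
S/V = 3 / r = 3 / 96
S/V = 0.0312 nm^-1

0.0312


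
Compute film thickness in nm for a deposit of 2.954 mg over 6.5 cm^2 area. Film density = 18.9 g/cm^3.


Convert: m = 2.954 mg = 2.9540e-06 kg, A = 6.5 cm^2 = 6.5000e-04 m^2, rho = 18.9 g/cm^3 = 18900 kg/m^3
t = m / (A * rho)
t = 2.9540e-06 / (6.5000e-04 * 18900)
t = 2.4046e-07 m = 240.5 nm

240.5


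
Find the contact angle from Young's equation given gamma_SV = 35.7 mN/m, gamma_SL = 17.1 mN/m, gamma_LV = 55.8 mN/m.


cos(theta) = (gamma_SV - gamma_SL) / gamma_LV
cos(theta) = (35.7 - 17.1) / 55.8
cos(theta) = 0.333333
theta = arccos(0.333333) = 70.53 degrees

70.53


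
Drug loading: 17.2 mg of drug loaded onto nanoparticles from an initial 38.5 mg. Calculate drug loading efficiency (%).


Drug loading efficiency = (drug loaded / drug initial) * 100
DLE = 17.2 / 38.5 * 100
DLE = 0.4468 * 100
DLE = 44.68%

44.68


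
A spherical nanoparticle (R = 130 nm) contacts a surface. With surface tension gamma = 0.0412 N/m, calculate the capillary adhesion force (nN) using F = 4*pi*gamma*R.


Convert radius: R = 130 nm = 1.3e-07 m
F = 4 * pi * gamma * R
F = 4 * pi * 0.0412 * 1.3e-07
F = 6.73055e-08 N = 67.3055 nN

67.3055


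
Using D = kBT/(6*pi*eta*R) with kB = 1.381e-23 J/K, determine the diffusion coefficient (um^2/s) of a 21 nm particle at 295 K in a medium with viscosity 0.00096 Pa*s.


Radius R = 21/2 = 10.5 nm = 1.05e-08 m
D = kB*T / (6*pi*eta*R)
D = 1.381e-23 * 295 / (6 * pi * 0.00096 * 1.05e-08)
D = 2.14414e-11 m^2/s = 21.441 um^2/s

21.441


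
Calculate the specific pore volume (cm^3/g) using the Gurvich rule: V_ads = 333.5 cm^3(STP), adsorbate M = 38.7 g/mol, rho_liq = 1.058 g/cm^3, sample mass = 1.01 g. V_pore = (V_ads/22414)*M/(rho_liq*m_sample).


Moles adsorbed n = V_ads / 22414 = 333.5 / 22414 = 1.487909e-02 mol
Liquid volume V_liq = n * M / rho_liq = 1.487909e-02 * 38.7 / 1.058 = 0.54425 cm^3
Specific pore volume V_pore = V_liq / m_sample = 0.54425 / 1.01
V_pore = 0.5389 cm^3/g

0.5389


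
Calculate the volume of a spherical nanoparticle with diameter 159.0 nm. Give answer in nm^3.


Radius r = 159.0/2 = 79.5 nm
Volume V = (4/3) * pi * r^3
V = (4/3) * pi * (79.5)^3
V = 2104699.0 nm^3

2104699.0


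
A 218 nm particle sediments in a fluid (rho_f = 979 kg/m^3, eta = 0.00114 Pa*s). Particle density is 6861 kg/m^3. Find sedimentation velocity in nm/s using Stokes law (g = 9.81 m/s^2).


Radius R = 218/2 nm = 1.09e-07 m
Density difference = 6861 - 979 = 5882 kg/m^3
v = 2 * R^2 * (rho_p - rho_f) * g / (9 * eta)
v = 2 * (1.09e-07)^2 * 5882 * 9.81 / (9 * 0.00114)
v = 1.33638e-07 m/s = 133.6379 nm/s

133.6379


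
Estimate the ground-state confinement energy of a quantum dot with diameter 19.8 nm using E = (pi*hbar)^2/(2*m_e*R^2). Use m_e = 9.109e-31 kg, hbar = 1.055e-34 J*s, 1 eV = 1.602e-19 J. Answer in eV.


Radius R = 19.8/2 = 9.9 nm = 9.9e-09 m
E = (pi * 1.055e-34)^2 / (2 * 9.109e-31 * (9.9e-09)^2)
E(J) = 6.15224e-22
E = E(J) / 1.602e-19 = 0.0038 eV

0.0038


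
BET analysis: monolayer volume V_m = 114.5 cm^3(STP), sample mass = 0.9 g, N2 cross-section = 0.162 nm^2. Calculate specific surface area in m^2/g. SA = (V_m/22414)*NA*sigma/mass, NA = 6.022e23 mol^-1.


Number of moles in monolayer = V_m / 22414 = 114.5 / 22414 = 0.00510841
Number of molecules = moles * NA = 0.00510841 * 6.022e23
SA = molecules * sigma / mass
SA = (114.5 / 22414) * 6.022e23 * 0.162e-18 / 0.9
SA = 553.7 m^2/g

553.7
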